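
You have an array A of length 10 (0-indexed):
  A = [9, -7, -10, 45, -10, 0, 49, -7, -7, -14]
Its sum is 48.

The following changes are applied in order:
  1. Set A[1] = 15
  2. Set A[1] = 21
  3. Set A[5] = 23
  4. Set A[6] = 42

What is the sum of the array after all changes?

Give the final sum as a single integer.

Answer: 92

Derivation:
Initial sum: 48
Change 1: A[1] -7 -> 15, delta = 22, sum = 70
Change 2: A[1] 15 -> 21, delta = 6, sum = 76
Change 3: A[5] 0 -> 23, delta = 23, sum = 99
Change 4: A[6] 49 -> 42, delta = -7, sum = 92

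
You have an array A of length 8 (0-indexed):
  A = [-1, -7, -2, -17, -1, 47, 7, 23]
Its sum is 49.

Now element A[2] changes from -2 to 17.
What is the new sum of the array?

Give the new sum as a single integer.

Old value at index 2: -2
New value at index 2: 17
Delta = 17 - -2 = 19
New sum = old_sum + delta = 49 + (19) = 68

Answer: 68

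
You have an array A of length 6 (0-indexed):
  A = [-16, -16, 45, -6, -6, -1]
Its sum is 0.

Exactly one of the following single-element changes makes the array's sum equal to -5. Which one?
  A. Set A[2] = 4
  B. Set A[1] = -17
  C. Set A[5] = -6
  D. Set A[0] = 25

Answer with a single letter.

Option A: A[2] 45->4, delta=-41, new_sum=0+(-41)=-41
Option B: A[1] -16->-17, delta=-1, new_sum=0+(-1)=-1
Option C: A[5] -1->-6, delta=-5, new_sum=0+(-5)=-5 <-- matches target
Option D: A[0] -16->25, delta=41, new_sum=0+(41)=41

Answer: C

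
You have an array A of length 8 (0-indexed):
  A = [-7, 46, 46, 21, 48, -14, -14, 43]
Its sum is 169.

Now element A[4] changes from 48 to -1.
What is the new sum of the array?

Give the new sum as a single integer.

Old value at index 4: 48
New value at index 4: -1
Delta = -1 - 48 = -49
New sum = old_sum + delta = 169 + (-49) = 120

Answer: 120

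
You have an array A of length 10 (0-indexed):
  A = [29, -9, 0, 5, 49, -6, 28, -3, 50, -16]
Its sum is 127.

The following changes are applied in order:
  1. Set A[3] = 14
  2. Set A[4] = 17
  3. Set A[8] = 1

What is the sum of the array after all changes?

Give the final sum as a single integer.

Initial sum: 127
Change 1: A[3] 5 -> 14, delta = 9, sum = 136
Change 2: A[4] 49 -> 17, delta = -32, sum = 104
Change 3: A[8] 50 -> 1, delta = -49, sum = 55

Answer: 55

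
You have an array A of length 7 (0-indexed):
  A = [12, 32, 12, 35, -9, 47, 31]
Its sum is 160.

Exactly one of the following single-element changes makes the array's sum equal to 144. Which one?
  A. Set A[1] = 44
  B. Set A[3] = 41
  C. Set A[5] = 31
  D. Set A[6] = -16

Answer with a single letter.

Option A: A[1] 32->44, delta=12, new_sum=160+(12)=172
Option B: A[3] 35->41, delta=6, new_sum=160+(6)=166
Option C: A[5] 47->31, delta=-16, new_sum=160+(-16)=144 <-- matches target
Option D: A[6] 31->-16, delta=-47, new_sum=160+(-47)=113

Answer: C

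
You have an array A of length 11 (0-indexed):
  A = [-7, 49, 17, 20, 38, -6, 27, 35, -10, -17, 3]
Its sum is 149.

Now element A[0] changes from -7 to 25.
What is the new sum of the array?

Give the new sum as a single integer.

Old value at index 0: -7
New value at index 0: 25
Delta = 25 - -7 = 32
New sum = old_sum + delta = 149 + (32) = 181

Answer: 181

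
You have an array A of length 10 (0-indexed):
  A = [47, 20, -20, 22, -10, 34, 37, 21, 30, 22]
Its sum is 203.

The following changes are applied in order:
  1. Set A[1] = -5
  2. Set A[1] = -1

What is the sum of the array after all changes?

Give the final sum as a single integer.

Initial sum: 203
Change 1: A[1] 20 -> -5, delta = -25, sum = 178
Change 2: A[1] -5 -> -1, delta = 4, sum = 182

Answer: 182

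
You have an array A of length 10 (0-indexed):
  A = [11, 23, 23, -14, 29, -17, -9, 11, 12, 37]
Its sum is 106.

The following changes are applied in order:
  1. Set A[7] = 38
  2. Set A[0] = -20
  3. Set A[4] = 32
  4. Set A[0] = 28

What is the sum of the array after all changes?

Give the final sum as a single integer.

Initial sum: 106
Change 1: A[7] 11 -> 38, delta = 27, sum = 133
Change 2: A[0] 11 -> -20, delta = -31, sum = 102
Change 3: A[4] 29 -> 32, delta = 3, sum = 105
Change 4: A[0] -20 -> 28, delta = 48, sum = 153

Answer: 153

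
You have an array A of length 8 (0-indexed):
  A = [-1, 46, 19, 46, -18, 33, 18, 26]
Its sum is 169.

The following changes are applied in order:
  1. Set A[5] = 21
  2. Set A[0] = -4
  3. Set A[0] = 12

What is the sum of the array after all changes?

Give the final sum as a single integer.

Answer: 170

Derivation:
Initial sum: 169
Change 1: A[5] 33 -> 21, delta = -12, sum = 157
Change 2: A[0] -1 -> -4, delta = -3, sum = 154
Change 3: A[0] -4 -> 12, delta = 16, sum = 170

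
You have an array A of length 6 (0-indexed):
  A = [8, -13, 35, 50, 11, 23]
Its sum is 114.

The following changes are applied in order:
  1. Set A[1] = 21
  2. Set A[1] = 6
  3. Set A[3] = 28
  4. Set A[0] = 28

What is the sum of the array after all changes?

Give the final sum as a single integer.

Answer: 131

Derivation:
Initial sum: 114
Change 1: A[1] -13 -> 21, delta = 34, sum = 148
Change 2: A[1] 21 -> 6, delta = -15, sum = 133
Change 3: A[3] 50 -> 28, delta = -22, sum = 111
Change 4: A[0] 8 -> 28, delta = 20, sum = 131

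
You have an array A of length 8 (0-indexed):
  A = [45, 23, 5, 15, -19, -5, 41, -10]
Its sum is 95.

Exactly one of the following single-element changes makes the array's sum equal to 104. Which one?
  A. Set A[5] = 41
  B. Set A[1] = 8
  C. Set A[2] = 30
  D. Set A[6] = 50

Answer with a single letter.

Answer: D

Derivation:
Option A: A[5] -5->41, delta=46, new_sum=95+(46)=141
Option B: A[1] 23->8, delta=-15, new_sum=95+(-15)=80
Option C: A[2] 5->30, delta=25, new_sum=95+(25)=120
Option D: A[6] 41->50, delta=9, new_sum=95+(9)=104 <-- matches target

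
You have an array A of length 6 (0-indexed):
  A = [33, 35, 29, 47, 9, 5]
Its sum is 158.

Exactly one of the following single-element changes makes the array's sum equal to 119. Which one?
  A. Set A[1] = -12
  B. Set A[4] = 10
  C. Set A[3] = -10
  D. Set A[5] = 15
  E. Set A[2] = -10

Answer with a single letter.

Answer: E

Derivation:
Option A: A[1] 35->-12, delta=-47, new_sum=158+(-47)=111
Option B: A[4] 9->10, delta=1, new_sum=158+(1)=159
Option C: A[3] 47->-10, delta=-57, new_sum=158+(-57)=101
Option D: A[5] 5->15, delta=10, new_sum=158+(10)=168
Option E: A[2] 29->-10, delta=-39, new_sum=158+(-39)=119 <-- matches target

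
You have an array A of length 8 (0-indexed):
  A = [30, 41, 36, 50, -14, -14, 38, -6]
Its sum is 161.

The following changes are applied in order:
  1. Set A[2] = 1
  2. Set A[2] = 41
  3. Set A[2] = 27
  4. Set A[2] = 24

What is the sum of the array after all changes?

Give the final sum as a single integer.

Answer: 149

Derivation:
Initial sum: 161
Change 1: A[2] 36 -> 1, delta = -35, sum = 126
Change 2: A[2] 1 -> 41, delta = 40, sum = 166
Change 3: A[2] 41 -> 27, delta = -14, sum = 152
Change 4: A[2] 27 -> 24, delta = -3, sum = 149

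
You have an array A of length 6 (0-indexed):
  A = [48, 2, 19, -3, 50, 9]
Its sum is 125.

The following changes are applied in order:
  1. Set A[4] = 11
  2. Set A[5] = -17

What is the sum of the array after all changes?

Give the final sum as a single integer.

Answer: 60

Derivation:
Initial sum: 125
Change 1: A[4] 50 -> 11, delta = -39, sum = 86
Change 2: A[5] 9 -> -17, delta = -26, sum = 60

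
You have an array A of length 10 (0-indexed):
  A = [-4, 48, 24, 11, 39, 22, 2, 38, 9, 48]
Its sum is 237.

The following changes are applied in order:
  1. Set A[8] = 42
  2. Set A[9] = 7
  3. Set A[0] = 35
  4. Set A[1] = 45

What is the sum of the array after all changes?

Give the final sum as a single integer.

Answer: 265

Derivation:
Initial sum: 237
Change 1: A[8] 9 -> 42, delta = 33, sum = 270
Change 2: A[9] 48 -> 7, delta = -41, sum = 229
Change 3: A[0] -4 -> 35, delta = 39, sum = 268
Change 4: A[1] 48 -> 45, delta = -3, sum = 265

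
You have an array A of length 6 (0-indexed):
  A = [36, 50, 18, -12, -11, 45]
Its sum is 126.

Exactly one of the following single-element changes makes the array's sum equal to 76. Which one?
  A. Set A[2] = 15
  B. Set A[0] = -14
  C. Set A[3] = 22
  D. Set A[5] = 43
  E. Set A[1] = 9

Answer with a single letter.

Option A: A[2] 18->15, delta=-3, new_sum=126+(-3)=123
Option B: A[0] 36->-14, delta=-50, new_sum=126+(-50)=76 <-- matches target
Option C: A[3] -12->22, delta=34, new_sum=126+(34)=160
Option D: A[5] 45->43, delta=-2, new_sum=126+(-2)=124
Option E: A[1] 50->9, delta=-41, new_sum=126+(-41)=85

Answer: B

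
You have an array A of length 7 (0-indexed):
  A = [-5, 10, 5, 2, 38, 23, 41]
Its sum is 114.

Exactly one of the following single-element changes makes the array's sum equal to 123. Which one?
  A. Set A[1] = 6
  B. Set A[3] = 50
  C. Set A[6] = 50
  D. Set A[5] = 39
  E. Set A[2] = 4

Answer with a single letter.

Answer: C

Derivation:
Option A: A[1] 10->6, delta=-4, new_sum=114+(-4)=110
Option B: A[3] 2->50, delta=48, new_sum=114+(48)=162
Option C: A[6] 41->50, delta=9, new_sum=114+(9)=123 <-- matches target
Option D: A[5] 23->39, delta=16, new_sum=114+(16)=130
Option E: A[2] 5->4, delta=-1, new_sum=114+(-1)=113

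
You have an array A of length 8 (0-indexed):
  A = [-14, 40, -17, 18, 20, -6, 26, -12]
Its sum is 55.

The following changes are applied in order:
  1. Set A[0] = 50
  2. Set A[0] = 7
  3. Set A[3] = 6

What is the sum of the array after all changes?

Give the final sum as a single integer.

Initial sum: 55
Change 1: A[0] -14 -> 50, delta = 64, sum = 119
Change 2: A[0] 50 -> 7, delta = -43, sum = 76
Change 3: A[3] 18 -> 6, delta = -12, sum = 64

Answer: 64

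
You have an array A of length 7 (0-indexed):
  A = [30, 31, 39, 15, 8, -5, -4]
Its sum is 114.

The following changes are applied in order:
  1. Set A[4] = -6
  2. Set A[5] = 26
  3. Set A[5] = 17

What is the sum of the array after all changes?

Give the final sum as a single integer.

Initial sum: 114
Change 1: A[4] 8 -> -6, delta = -14, sum = 100
Change 2: A[5] -5 -> 26, delta = 31, sum = 131
Change 3: A[5] 26 -> 17, delta = -9, sum = 122

Answer: 122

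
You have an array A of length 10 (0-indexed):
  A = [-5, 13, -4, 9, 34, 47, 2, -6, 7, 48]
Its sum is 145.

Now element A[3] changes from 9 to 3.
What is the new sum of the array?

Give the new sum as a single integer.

Answer: 139

Derivation:
Old value at index 3: 9
New value at index 3: 3
Delta = 3 - 9 = -6
New sum = old_sum + delta = 145 + (-6) = 139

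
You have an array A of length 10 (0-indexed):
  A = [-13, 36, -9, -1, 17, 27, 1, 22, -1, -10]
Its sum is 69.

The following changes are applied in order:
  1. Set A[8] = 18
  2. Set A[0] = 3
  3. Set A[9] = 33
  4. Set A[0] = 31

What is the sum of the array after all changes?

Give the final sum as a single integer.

Answer: 175

Derivation:
Initial sum: 69
Change 1: A[8] -1 -> 18, delta = 19, sum = 88
Change 2: A[0] -13 -> 3, delta = 16, sum = 104
Change 3: A[9] -10 -> 33, delta = 43, sum = 147
Change 4: A[0] 3 -> 31, delta = 28, sum = 175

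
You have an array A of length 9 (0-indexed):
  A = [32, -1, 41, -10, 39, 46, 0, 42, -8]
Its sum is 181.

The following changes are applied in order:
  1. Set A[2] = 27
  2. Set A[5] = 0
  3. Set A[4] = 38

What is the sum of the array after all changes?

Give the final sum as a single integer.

Initial sum: 181
Change 1: A[2] 41 -> 27, delta = -14, sum = 167
Change 2: A[5] 46 -> 0, delta = -46, sum = 121
Change 3: A[4] 39 -> 38, delta = -1, sum = 120

Answer: 120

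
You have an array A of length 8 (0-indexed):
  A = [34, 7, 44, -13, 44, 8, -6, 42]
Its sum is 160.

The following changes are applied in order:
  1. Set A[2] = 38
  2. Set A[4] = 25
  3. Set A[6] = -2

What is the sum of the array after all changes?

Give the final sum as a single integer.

Initial sum: 160
Change 1: A[2] 44 -> 38, delta = -6, sum = 154
Change 2: A[4] 44 -> 25, delta = -19, sum = 135
Change 3: A[6] -6 -> -2, delta = 4, sum = 139

Answer: 139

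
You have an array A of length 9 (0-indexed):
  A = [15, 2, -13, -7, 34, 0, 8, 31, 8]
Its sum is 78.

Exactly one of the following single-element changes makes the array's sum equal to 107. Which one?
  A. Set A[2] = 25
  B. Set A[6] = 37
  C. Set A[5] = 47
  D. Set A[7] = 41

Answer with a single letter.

Answer: B

Derivation:
Option A: A[2] -13->25, delta=38, new_sum=78+(38)=116
Option B: A[6] 8->37, delta=29, new_sum=78+(29)=107 <-- matches target
Option C: A[5] 0->47, delta=47, new_sum=78+(47)=125
Option D: A[7] 31->41, delta=10, new_sum=78+(10)=88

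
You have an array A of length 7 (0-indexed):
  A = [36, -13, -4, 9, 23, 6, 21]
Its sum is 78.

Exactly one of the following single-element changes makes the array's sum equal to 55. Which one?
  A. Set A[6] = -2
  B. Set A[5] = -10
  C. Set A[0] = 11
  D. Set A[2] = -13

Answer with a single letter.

Answer: A

Derivation:
Option A: A[6] 21->-2, delta=-23, new_sum=78+(-23)=55 <-- matches target
Option B: A[5] 6->-10, delta=-16, new_sum=78+(-16)=62
Option C: A[0] 36->11, delta=-25, new_sum=78+(-25)=53
Option D: A[2] -4->-13, delta=-9, new_sum=78+(-9)=69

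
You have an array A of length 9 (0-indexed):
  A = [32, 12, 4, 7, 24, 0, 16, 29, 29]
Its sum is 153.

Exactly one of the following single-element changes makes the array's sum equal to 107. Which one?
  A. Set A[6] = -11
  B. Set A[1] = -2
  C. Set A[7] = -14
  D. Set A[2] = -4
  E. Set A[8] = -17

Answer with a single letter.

Option A: A[6] 16->-11, delta=-27, new_sum=153+(-27)=126
Option B: A[1] 12->-2, delta=-14, new_sum=153+(-14)=139
Option C: A[7] 29->-14, delta=-43, new_sum=153+(-43)=110
Option D: A[2] 4->-4, delta=-8, new_sum=153+(-8)=145
Option E: A[8] 29->-17, delta=-46, new_sum=153+(-46)=107 <-- matches target

Answer: E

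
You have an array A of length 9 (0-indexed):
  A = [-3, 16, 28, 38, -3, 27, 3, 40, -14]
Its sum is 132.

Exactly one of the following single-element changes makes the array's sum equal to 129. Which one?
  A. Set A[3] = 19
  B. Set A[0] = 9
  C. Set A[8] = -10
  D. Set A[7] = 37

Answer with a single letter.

Answer: D

Derivation:
Option A: A[3] 38->19, delta=-19, new_sum=132+(-19)=113
Option B: A[0] -3->9, delta=12, new_sum=132+(12)=144
Option C: A[8] -14->-10, delta=4, new_sum=132+(4)=136
Option D: A[7] 40->37, delta=-3, new_sum=132+(-3)=129 <-- matches target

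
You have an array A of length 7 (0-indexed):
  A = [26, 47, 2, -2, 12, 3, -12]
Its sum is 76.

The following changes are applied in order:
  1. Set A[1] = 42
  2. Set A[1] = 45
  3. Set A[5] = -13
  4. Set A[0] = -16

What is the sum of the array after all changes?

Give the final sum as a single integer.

Answer: 16

Derivation:
Initial sum: 76
Change 1: A[1] 47 -> 42, delta = -5, sum = 71
Change 2: A[1] 42 -> 45, delta = 3, sum = 74
Change 3: A[5] 3 -> -13, delta = -16, sum = 58
Change 4: A[0] 26 -> -16, delta = -42, sum = 16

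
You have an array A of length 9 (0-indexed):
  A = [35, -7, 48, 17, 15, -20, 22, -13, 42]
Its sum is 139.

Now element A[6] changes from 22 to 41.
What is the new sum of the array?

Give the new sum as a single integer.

Answer: 158

Derivation:
Old value at index 6: 22
New value at index 6: 41
Delta = 41 - 22 = 19
New sum = old_sum + delta = 139 + (19) = 158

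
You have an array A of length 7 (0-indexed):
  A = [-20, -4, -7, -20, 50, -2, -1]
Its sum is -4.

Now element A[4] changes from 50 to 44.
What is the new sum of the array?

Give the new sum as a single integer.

Old value at index 4: 50
New value at index 4: 44
Delta = 44 - 50 = -6
New sum = old_sum + delta = -4 + (-6) = -10

Answer: -10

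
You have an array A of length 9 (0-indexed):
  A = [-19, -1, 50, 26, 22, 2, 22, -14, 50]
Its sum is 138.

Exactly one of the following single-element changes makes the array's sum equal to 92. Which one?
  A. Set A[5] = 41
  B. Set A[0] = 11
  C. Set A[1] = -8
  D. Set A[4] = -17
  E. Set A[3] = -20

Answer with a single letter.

Answer: E

Derivation:
Option A: A[5] 2->41, delta=39, new_sum=138+(39)=177
Option B: A[0] -19->11, delta=30, new_sum=138+(30)=168
Option C: A[1] -1->-8, delta=-7, new_sum=138+(-7)=131
Option D: A[4] 22->-17, delta=-39, new_sum=138+(-39)=99
Option E: A[3] 26->-20, delta=-46, new_sum=138+(-46)=92 <-- matches target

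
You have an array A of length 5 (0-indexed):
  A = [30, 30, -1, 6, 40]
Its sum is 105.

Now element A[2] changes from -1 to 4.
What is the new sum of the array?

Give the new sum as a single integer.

Answer: 110

Derivation:
Old value at index 2: -1
New value at index 2: 4
Delta = 4 - -1 = 5
New sum = old_sum + delta = 105 + (5) = 110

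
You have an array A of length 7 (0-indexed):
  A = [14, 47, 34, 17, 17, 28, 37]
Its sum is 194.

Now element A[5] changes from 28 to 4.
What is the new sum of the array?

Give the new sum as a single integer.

Answer: 170

Derivation:
Old value at index 5: 28
New value at index 5: 4
Delta = 4 - 28 = -24
New sum = old_sum + delta = 194 + (-24) = 170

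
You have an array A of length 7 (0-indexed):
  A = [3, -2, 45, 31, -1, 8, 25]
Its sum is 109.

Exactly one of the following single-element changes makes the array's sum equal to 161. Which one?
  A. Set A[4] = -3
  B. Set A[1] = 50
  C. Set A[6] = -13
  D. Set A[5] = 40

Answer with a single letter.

Option A: A[4] -1->-3, delta=-2, new_sum=109+(-2)=107
Option B: A[1] -2->50, delta=52, new_sum=109+(52)=161 <-- matches target
Option C: A[6] 25->-13, delta=-38, new_sum=109+(-38)=71
Option D: A[5] 8->40, delta=32, new_sum=109+(32)=141

Answer: B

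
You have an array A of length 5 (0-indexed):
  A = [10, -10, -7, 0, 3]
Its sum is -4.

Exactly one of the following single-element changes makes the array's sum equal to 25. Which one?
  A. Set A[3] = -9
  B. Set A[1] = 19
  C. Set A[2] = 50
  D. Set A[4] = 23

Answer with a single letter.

Answer: B

Derivation:
Option A: A[3] 0->-9, delta=-9, new_sum=-4+(-9)=-13
Option B: A[1] -10->19, delta=29, new_sum=-4+(29)=25 <-- matches target
Option C: A[2] -7->50, delta=57, new_sum=-4+(57)=53
Option D: A[4] 3->23, delta=20, new_sum=-4+(20)=16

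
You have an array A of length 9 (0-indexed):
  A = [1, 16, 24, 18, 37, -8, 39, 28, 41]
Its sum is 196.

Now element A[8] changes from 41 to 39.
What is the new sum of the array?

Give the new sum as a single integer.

Answer: 194

Derivation:
Old value at index 8: 41
New value at index 8: 39
Delta = 39 - 41 = -2
New sum = old_sum + delta = 196 + (-2) = 194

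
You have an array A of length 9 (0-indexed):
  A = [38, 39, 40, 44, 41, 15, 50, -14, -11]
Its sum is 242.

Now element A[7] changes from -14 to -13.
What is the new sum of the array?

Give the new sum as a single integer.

Answer: 243

Derivation:
Old value at index 7: -14
New value at index 7: -13
Delta = -13 - -14 = 1
New sum = old_sum + delta = 242 + (1) = 243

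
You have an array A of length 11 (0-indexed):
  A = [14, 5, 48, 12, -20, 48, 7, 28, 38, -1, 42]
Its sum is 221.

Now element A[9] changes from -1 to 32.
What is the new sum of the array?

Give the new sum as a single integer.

Old value at index 9: -1
New value at index 9: 32
Delta = 32 - -1 = 33
New sum = old_sum + delta = 221 + (33) = 254

Answer: 254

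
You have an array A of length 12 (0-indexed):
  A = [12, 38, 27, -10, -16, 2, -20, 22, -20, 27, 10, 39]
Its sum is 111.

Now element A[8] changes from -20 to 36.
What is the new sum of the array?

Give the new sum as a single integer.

Answer: 167

Derivation:
Old value at index 8: -20
New value at index 8: 36
Delta = 36 - -20 = 56
New sum = old_sum + delta = 111 + (56) = 167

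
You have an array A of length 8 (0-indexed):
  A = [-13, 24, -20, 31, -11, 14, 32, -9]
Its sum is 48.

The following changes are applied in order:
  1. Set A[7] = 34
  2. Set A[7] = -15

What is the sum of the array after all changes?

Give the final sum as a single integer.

Answer: 42

Derivation:
Initial sum: 48
Change 1: A[7] -9 -> 34, delta = 43, sum = 91
Change 2: A[7] 34 -> -15, delta = -49, sum = 42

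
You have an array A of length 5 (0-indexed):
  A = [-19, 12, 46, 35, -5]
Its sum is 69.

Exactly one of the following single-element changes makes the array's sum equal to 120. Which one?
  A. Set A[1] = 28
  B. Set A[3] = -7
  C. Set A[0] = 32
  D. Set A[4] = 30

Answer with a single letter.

Option A: A[1] 12->28, delta=16, new_sum=69+(16)=85
Option B: A[3] 35->-7, delta=-42, new_sum=69+(-42)=27
Option C: A[0] -19->32, delta=51, new_sum=69+(51)=120 <-- matches target
Option D: A[4] -5->30, delta=35, new_sum=69+(35)=104

Answer: C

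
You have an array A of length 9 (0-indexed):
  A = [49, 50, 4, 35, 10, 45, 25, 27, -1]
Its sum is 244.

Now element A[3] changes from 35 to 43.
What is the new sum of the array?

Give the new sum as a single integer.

Answer: 252

Derivation:
Old value at index 3: 35
New value at index 3: 43
Delta = 43 - 35 = 8
New sum = old_sum + delta = 244 + (8) = 252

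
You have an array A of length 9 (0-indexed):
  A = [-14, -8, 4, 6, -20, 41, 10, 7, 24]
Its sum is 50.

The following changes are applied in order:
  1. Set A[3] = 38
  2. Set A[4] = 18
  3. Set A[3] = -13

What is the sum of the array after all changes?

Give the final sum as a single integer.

Initial sum: 50
Change 1: A[3] 6 -> 38, delta = 32, sum = 82
Change 2: A[4] -20 -> 18, delta = 38, sum = 120
Change 3: A[3] 38 -> -13, delta = -51, sum = 69

Answer: 69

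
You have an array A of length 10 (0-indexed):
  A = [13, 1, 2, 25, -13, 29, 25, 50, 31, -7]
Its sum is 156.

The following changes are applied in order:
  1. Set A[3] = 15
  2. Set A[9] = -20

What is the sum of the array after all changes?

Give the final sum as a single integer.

Answer: 133

Derivation:
Initial sum: 156
Change 1: A[3] 25 -> 15, delta = -10, sum = 146
Change 2: A[9] -7 -> -20, delta = -13, sum = 133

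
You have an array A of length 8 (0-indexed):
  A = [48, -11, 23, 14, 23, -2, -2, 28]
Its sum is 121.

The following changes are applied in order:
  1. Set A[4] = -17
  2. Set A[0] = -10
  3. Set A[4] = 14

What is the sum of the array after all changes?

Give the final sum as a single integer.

Answer: 54

Derivation:
Initial sum: 121
Change 1: A[4] 23 -> -17, delta = -40, sum = 81
Change 2: A[0] 48 -> -10, delta = -58, sum = 23
Change 3: A[4] -17 -> 14, delta = 31, sum = 54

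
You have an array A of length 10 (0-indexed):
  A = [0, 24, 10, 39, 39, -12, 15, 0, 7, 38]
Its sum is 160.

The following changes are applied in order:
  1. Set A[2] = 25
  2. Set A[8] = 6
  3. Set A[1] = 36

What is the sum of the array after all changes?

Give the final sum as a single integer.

Initial sum: 160
Change 1: A[2] 10 -> 25, delta = 15, sum = 175
Change 2: A[8] 7 -> 6, delta = -1, sum = 174
Change 3: A[1] 24 -> 36, delta = 12, sum = 186

Answer: 186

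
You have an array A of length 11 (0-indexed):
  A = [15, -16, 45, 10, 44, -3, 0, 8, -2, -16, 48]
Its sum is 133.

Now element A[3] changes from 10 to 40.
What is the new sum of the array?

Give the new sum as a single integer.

Answer: 163

Derivation:
Old value at index 3: 10
New value at index 3: 40
Delta = 40 - 10 = 30
New sum = old_sum + delta = 133 + (30) = 163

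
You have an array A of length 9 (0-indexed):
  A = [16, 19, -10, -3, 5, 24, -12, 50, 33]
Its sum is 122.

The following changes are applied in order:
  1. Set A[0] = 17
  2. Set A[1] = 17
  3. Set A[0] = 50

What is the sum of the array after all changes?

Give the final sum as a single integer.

Initial sum: 122
Change 1: A[0] 16 -> 17, delta = 1, sum = 123
Change 2: A[1] 19 -> 17, delta = -2, sum = 121
Change 3: A[0] 17 -> 50, delta = 33, sum = 154

Answer: 154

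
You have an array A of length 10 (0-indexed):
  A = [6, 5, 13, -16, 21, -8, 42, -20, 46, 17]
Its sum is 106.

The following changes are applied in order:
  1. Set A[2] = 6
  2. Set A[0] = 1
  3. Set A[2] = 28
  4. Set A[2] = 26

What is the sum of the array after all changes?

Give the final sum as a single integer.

Initial sum: 106
Change 1: A[2] 13 -> 6, delta = -7, sum = 99
Change 2: A[0] 6 -> 1, delta = -5, sum = 94
Change 3: A[2] 6 -> 28, delta = 22, sum = 116
Change 4: A[2] 28 -> 26, delta = -2, sum = 114

Answer: 114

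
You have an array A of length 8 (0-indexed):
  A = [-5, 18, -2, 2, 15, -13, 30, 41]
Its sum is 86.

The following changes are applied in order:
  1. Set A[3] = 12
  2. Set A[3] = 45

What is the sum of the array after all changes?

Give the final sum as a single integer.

Answer: 129

Derivation:
Initial sum: 86
Change 1: A[3] 2 -> 12, delta = 10, sum = 96
Change 2: A[3] 12 -> 45, delta = 33, sum = 129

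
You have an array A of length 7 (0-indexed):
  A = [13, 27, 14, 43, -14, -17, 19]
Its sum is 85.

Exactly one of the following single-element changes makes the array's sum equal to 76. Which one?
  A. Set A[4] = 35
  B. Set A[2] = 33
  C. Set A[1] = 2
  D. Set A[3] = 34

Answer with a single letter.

Option A: A[4] -14->35, delta=49, new_sum=85+(49)=134
Option B: A[2] 14->33, delta=19, new_sum=85+(19)=104
Option C: A[1] 27->2, delta=-25, new_sum=85+(-25)=60
Option D: A[3] 43->34, delta=-9, new_sum=85+(-9)=76 <-- matches target

Answer: D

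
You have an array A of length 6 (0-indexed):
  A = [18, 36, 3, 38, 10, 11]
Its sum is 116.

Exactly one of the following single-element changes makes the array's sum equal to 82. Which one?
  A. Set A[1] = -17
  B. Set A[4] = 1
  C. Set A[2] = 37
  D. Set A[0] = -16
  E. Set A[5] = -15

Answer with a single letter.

Answer: D

Derivation:
Option A: A[1] 36->-17, delta=-53, new_sum=116+(-53)=63
Option B: A[4] 10->1, delta=-9, new_sum=116+(-9)=107
Option C: A[2] 3->37, delta=34, new_sum=116+(34)=150
Option D: A[0] 18->-16, delta=-34, new_sum=116+(-34)=82 <-- matches target
Option E: A[5] 11->-15, delta=-26, new_sum=116+(-26)=90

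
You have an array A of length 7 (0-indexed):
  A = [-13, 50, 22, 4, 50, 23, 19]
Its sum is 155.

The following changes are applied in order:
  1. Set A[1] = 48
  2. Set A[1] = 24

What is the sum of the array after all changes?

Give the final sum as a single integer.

Initial sum: 155
Change 1: A[1] 50 -> 48, delta = -2, sum = 153
Change 2: A[1] 48 -> 24, delta = -24, sum = 129

Answer: 129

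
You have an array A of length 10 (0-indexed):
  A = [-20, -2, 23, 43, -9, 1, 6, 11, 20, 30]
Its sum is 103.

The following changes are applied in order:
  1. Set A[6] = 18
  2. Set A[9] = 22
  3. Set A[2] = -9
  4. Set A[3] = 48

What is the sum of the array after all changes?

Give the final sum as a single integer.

Initial sum: 103
Change 1: A[6] 6 -> 18, delta = 12, sum = 115
Change 2: A[9] 30 -> 22, delta = -8, sum = 107
Change 3: A[2] 23 -> -9, delta = -32, sum = 75
Change 4: A[3] 43 -> 48, delta = 5, sum = 80

Answer: 80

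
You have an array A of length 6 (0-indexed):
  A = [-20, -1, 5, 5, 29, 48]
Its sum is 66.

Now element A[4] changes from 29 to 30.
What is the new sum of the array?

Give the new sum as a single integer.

Old value at index 4: 29
New value at index 4: 30
Delta = 30 - 29 = 1
New sum = old_sum + delta = 66 + (1) = 67

Answer: 67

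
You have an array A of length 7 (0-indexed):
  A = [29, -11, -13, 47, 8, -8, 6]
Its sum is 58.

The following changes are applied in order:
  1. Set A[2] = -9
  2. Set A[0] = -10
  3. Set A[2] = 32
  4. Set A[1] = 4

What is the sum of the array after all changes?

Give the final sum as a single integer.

Answer: 79

Derivation:
Initial sum: 58
Change 1: A[2] -13 -> -9, delta = 4, sum = 62
Change 2: A[0] 29 -> -10, delta = -39, sum = 23
Change 3: A[2] -9 -> 32, delta = 41, sum = 64
Change 4: A[1] -11 -> 4, delta = 15, sum = 79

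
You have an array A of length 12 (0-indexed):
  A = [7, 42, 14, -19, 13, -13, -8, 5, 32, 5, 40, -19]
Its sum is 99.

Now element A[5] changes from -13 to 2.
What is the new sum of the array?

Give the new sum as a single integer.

Old value at index 5: -13
New value at index 5: 2
Delta = 2 - -13 = 15
New sum = old_sum + delta = 99 + (15) = 114

Answer: 114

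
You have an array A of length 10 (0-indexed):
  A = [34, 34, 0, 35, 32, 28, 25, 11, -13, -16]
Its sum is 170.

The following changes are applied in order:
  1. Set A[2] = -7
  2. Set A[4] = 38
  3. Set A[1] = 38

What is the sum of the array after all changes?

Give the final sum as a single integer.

Answer: 173

Derivation:
Initial sum: 170
Change 1: A[2] 0 -> -7, delta = -7, sum = 163
Change 2: A[4] 32 -> 38, delta = 6, sum = 169
Change 3: A[1] 34 -> 38, delta = 4, sum = 173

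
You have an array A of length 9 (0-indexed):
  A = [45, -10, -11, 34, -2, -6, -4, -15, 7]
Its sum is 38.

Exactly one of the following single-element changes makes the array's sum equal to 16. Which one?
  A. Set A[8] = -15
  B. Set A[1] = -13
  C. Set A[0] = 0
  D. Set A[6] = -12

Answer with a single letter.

Option A: A[8] 7->-15, delta=-22, new_sum=38+(-22)=16 <-- matches target
Option B: A[1] -10->-13, delta=-3, new_sum=38+(-3)=35
Option C: A[0] 45->0, delta=-45, new_sum=38+(-45)=-7
Option D: A[6] -4->-12, delta=-8, new_sum=38+(-8)=30

Answer: A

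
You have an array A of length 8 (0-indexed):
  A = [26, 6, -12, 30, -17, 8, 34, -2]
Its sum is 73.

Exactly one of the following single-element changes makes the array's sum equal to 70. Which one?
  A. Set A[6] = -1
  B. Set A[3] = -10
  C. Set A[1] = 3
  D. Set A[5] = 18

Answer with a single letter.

Option A: A[6] 34->-1, delta=-35, new_sum=73+(-35)=38
Option B: A[3] 30->-10, delta=-40, new_sum=73+(-40)=33
Option C: A[1] 6->3, delta=-3, new_sum=73+(-3)=70 <-- matches target
Option D: A[5] 8->18, delta=10, new_sum=73+(10)=83

Answer: C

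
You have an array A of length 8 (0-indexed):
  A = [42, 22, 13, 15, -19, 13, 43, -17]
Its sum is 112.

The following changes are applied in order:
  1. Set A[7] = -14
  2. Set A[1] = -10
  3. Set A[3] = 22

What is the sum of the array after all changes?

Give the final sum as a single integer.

Answer: 90

Derivation:
Initial sum: 112
Change 1: A[7] -17 -> -14, delta = 3, sum = 115
Change 2: A[1] 22 -> -10, delta = -32, sum = 83
Change 3: A[3] 15 -> 22, delta = 7, sum = 90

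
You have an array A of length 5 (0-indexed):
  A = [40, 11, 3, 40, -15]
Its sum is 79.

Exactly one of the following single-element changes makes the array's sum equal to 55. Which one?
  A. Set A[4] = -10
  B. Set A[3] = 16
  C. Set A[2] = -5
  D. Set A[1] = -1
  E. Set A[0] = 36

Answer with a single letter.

Answer: B

Derivation:
Option A: A[4] -15->-10, delta=5, new_sum=79+(5)=84
Option B: A[3] 40->16, delta=-24, new_sum=79+(-24)=55 <-- matches target
Option C: A[2] 3->-5, delta=-8, new_sum=79+(-8)=71
Option D: A[1] 11->-1, delta=-12, new_sum=79+(-12)=67
Option E: A[0] 40->36, delta=-4, new_sum=79+(-4)=75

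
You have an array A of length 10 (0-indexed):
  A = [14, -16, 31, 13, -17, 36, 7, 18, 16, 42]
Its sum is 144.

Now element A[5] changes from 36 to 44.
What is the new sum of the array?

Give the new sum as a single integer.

Old value at index 5: 36
New value at index 5: 44
Delta = 44 - 36 = 8
New sum = old_sum + delta = 144 + (8) = 152

Answer: 152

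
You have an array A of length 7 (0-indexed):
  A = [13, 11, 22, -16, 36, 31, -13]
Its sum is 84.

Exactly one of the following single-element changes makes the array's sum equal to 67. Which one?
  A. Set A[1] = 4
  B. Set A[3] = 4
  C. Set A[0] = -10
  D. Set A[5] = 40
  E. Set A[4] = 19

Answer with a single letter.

Answer: E

Derivation:
Option A: A[1] 11->4, delta=-7, new_sum=84+(-7)=77
Option B: A[3] -16->4, delta=20, new_sum=84+(20)=104
Option C: A[0] 13->-10, delta=-23, new_sum=84+(-23)=61
Option D: A[5] 31->40, delta=9, new_sum=84+(9)=93
Option E: A[4] 36->19, delta=-17, new_sum=84+(-17)=67 <-- matches target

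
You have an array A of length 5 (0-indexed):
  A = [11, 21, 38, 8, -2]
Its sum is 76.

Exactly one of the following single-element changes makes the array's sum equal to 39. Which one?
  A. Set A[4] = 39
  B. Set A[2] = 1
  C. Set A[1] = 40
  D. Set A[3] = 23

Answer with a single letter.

Answer: B

Derivation:
Option A: A[4] -2->39, delta=41, new_sum=76+(41)=117
Option B: A[2] 38->1, delta=-37, new_sum=76+(-37)=39 <-- matches target
Option C: A[1] 21->40, delta=19, new_sum=76+(19)=95
Option D: A[3] 8->23, delta=15, new_sum=76+(15)=91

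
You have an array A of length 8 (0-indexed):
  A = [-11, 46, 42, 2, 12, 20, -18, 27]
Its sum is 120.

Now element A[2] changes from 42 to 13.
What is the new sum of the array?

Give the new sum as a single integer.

Answer: 91

Derivation:
Old value at index 2: 42
New value at index 2: 13
Delta = 13 - 42 = -29
New sum = old_sum + delta = 120 + (-29) = 91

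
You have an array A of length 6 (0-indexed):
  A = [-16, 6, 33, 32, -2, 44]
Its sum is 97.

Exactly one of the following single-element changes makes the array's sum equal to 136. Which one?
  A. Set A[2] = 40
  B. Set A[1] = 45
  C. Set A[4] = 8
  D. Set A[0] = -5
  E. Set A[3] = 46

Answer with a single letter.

Answer: B

Derivation:
Option A: A[2] 33->40, delta=7, new_sum=97+(7)=104
Option B: A[1] 6->45, delta=39, new_sum=97+(39)=136 <-- matches target
Option C: A[4] -2->8, delta=10, new_sum=97+(10)=107
Option D: A[0] -16->-5, delta=11, new_sum=97+(11)=108
Option E: A[3] 32->46, delta=14, new_sum=97+(14)=111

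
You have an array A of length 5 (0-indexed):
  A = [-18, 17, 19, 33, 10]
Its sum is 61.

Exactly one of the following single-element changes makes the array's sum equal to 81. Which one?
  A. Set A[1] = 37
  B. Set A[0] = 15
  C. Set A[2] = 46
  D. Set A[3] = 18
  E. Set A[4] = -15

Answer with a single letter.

Option A: A[1] 17->37, delta=20, new_sum=61+(20)=81 <-- matches target
Option B: A[0] -18->15, delta=33, new_sum=61+(33)=94
Option C: A[2] 19->46, delta=27, new_sum=61+(27)=88
Option D: A[3] 33->18, delta=-15, new_sum=61+(-15)=46
Option E: A[4] 10->-15, delta=-25, new_sum=61+(-25)=36

Answer: A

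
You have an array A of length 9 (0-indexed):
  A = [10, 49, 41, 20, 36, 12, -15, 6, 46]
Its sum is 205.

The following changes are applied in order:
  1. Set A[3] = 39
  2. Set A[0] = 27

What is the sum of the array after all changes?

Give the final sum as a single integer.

Initial sum: 205
Change 1: A[3] 20 -> 39, delta = 19, sum = 224
Change 2: A[0] 10 -> 27, delta = 17, sum = 241

Answer: 241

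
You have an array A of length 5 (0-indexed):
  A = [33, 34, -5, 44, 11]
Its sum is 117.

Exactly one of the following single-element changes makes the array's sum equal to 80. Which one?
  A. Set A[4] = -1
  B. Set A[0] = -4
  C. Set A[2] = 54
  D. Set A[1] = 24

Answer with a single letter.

Option A: A[4] 11->-1, delta=-12, new_sum=117+(-12)=105
Option B: A[0] 33->-4, delta=-37, new_sum=117+(-37)=80 <-- matches target
Option C: A[2] -5->54, delta=59, new_sum=117+(59)=176
Option D: A[1] 34->24, delta=-10, new_sum=117+(-10)=107

Answer: B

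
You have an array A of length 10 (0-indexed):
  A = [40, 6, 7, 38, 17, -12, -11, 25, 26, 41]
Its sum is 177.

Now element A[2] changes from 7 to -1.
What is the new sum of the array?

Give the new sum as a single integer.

Answer: 169

Derivation:
Old value at index 2: 7
New value at index 2: -1
Delta = -1 - 7 = -8
New sum = old_sum + delta = 177 + (-8) = 169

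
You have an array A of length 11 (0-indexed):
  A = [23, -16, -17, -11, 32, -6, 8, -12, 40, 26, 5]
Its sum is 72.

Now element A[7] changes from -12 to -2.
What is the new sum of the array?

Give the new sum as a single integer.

Old value at index 7: -12
New value at index 7: -2
Delta = -2 - -12 = 10
New sum = old_sum + delta = 72 + (10) = 82

Answer: 82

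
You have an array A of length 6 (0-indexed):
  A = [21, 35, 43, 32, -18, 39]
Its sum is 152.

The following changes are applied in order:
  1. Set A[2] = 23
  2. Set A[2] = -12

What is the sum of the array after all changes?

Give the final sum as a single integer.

Answer: 97

Derivation:
Initial sum: 152
Change 1: A[2] 43 -> 23, delta = -20, sum = 132
Change 2: A[2] 23 -> -12, delta = -35, sum = 97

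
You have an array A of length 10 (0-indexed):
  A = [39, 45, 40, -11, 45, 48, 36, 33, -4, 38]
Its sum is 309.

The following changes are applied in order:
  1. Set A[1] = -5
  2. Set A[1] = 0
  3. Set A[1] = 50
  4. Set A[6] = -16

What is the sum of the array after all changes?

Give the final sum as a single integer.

Initial sum: 309
Change 1: A[1] 45 -> -5, delta = -50, sum = 259
Change 2: A[1] -5 -> 0, delta = 5, sum = 264
Change 3: A[1] 0 -> 50, delta = 50, sum = 314
Change 4: A[6] 36 -> -16, delta = -52, sum = 262

Answer: 262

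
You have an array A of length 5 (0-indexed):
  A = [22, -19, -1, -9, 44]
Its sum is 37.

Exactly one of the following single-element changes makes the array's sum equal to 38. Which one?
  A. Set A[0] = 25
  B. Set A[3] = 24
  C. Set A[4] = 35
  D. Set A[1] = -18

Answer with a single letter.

Answer: D

Derivation:
Option A: A[0] 22->25, delta=3, new_sum=37+(3)=40
Option B: A[3] -9->24, delta=33, new_sum=37+(33)=70
Option C: A[4] 44->35, delta=-9, new_sum=37+(-9)=28
Option D: A[1] -19->-18, delta=1, new_sum=37+(1)=38 <-- matches target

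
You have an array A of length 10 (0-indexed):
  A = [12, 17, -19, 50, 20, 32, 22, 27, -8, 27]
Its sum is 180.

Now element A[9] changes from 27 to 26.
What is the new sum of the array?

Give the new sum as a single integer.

Old value at index 9: 27
New value at index 9: 26
Delta = 26 - 27 = -1
New sum = old_sum + delta = 180 + (-1) = 179

Answer: 179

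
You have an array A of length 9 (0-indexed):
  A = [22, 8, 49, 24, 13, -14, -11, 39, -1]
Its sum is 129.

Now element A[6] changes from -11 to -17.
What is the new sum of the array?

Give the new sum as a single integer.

Answer: 123

Derivation:
Old value at index 6: -11
New value at index 6: -17
Delta = -17 - -11 = -6
New sum = old_sum + delta = 129 + (-6) = 123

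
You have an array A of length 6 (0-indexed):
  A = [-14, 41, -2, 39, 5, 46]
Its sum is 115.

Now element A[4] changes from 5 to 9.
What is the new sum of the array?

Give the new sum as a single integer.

Old value at index 4: 5
New value at index 4: 9
Delta = 9 - 5 = 4
New sum = old_sum + delta = 115 + (4) = 119

Answer: 119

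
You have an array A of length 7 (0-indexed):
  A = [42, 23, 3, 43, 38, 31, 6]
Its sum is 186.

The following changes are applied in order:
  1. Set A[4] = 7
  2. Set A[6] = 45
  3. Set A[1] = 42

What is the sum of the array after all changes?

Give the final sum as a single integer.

Answer: 213

Derivation:
Initial sum: 186
Change 1: A[4] 38 -> 7, delta = -31, sum = 155
Change 2: A[6] 6 -> 45, delta = 39, sum = 194
Change 3: A[1] 23 -> 42, delta = 19, sum = 213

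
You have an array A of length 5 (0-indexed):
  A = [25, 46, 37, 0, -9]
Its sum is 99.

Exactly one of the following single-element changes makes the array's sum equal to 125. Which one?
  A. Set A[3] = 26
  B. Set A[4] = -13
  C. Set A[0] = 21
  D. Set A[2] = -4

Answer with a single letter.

Option A: A[3] 0->26, delta=26, new_sum=99+(26)=125 <-- matches target
Option B: A[4] -9->-13, delta=-4, new_sum=99+(-4)=95
Option C: A[0] 25->21, delta=-4, new_sum=99+(-4)=95
Option D: A[2] 37->-4, delta=-41, new_sum=99+(-41)=58

Answer: A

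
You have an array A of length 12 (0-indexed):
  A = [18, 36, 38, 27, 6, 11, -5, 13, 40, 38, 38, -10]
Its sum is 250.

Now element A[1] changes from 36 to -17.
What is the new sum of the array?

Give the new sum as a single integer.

Old value at index 1: 36
New value at index 1: -17
Delta = -17 - 36 = -53
New sum = old_sum + delta = 250 + (-53) = 197

Answer: 197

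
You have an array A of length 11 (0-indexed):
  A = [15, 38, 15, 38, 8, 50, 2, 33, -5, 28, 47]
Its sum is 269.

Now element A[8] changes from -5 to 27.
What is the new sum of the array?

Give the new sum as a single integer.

Answer: 301

Derivation:
Old value at index 8: -5
New value at index 8: 27
Delta = 27 - -5 = 32
New sum = old_sum + delta = 269 + (32) = 301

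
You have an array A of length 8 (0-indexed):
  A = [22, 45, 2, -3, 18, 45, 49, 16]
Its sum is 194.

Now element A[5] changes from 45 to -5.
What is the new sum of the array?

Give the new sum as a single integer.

Old value at index 5: 45
New value at index 5: -5
Delta = -5 - 45 = -50
New sum = old_sum + delta = 194 + (-50) = 144

Answer: 144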